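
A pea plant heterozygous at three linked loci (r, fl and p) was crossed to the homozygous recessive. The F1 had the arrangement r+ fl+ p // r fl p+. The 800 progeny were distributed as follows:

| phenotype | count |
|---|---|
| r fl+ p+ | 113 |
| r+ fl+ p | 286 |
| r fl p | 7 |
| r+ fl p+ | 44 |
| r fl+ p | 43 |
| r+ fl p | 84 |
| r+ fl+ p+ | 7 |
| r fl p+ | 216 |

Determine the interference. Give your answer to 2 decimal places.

0.47

The two rarest classes, r+ fl+ p+ and r fl p, are the double crossovers. Comparing them with the parentals, only the p allele has switched, so p is the middle locus and the order is fl – p – r.
fl–p: (197 + 14)/800 = 0.2637; p–r: (87 + 14)/800 = 0.1263.
Expected DCO frequency = 0.2637 × 0.1263 ≈ 0.03331; observed = 14/800 ≈ 0.01750.
Coefficient of coincidence = 0.01750/0.03331 ≈ 0.53; interference = 1 − 0.53 = 0.47.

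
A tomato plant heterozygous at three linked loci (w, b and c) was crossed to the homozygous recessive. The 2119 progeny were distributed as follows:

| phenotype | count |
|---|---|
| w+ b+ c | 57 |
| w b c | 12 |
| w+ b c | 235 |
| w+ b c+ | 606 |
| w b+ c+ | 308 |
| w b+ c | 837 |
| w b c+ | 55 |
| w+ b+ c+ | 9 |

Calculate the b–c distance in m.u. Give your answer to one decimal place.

The two most frequent reciprocal classes, w b+ c and w+ b c+, are the parental types, so the F1 was w b+ c / w+ b c+.
The two rarest classes, w b c and w+ b+ c+, are the double crossovers. Comparing them with the parentals, only the b allele has switched, so b is the middle locus and the order is w – b – c.
Crossovers in the b–c interval produce the single-crossover classes w b+ c+ and w+ b c (308 + 235 = 543) plus the double crossovers (21).
RF(b–c) = (543 + 21) / 2119 = 564/2119 = 0.2662 → 26.6 m.u.

26.6 m.u.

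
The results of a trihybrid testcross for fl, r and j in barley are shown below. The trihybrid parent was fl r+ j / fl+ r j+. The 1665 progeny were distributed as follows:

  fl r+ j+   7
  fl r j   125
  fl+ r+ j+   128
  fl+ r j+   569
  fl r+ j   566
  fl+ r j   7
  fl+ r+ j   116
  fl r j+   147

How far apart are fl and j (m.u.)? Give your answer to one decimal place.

16.6 m.u.

The two rarest classes, fl r+ j+ and fl+ r j, are the double crossovers. Comparing them with the parentals, only the j allele has switched, so j is the middle locus and the order is fl – j – r.
Crossovers in the fl–j interval produce the single-crossover classes fl+ r+ j and fl r j+ (116 + 147 = 263) plus the double crossovers (14).
RF(fl–j) = (263 + 14) / 1665 = 277/1665 = 0.1664 → 16.6 m.u.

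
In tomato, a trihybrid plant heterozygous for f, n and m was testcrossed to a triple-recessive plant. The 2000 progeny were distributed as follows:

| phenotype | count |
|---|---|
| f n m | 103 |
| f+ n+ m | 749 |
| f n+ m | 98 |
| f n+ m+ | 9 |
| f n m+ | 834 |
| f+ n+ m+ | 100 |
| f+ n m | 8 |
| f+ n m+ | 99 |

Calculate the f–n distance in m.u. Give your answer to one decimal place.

The two most frequent reciprocal classes, f+ n+ m and f n m+, are the parental types, so the F1 was f+ n+ m / f n m+.
The two rarest classes, f+ n m and f n+ m+, are the double crossovers. Comparing them with the parentals, only the n allele has switched, so n is the middle locus and the order is m – n – f.
Crossovers in the n–f interval produce the single-crossover classes f n+ m and f+ n m+ (98 + 99 = 197) plus the double crossovers (17).
RF(n–f) = (197 + 17) / 2000 = 214/2000 = 0.1070 → 10.7 m.u.

10.7 m.u.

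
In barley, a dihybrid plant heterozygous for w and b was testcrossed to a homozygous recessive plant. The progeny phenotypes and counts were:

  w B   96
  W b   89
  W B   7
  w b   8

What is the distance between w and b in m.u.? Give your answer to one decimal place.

The two most frequent classes, W b (89) and w B (96), are the parental types, so the F1 was W b / w B.
The recombinant classes are W B and w b: 7 + 8 = 15.
Recombination frequency = 15/200 = 0.0750 ≈ 7.5%, i.e. 7.5 m.u.

7.5 m.u.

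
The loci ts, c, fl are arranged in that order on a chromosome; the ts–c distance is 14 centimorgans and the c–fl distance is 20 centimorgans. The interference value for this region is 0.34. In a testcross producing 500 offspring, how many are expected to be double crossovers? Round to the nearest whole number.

Map distances give recombination frequencies of 0.140 and 0.200 for the two intervals.
With interference 0.34 (so coincidence = 0.66), expected double-crossover frequency = 0.140 × 0.200 × 0.66 = 0.01848.
Expected number = 0.01848 × 500 = 9.24 ≈ 9.

9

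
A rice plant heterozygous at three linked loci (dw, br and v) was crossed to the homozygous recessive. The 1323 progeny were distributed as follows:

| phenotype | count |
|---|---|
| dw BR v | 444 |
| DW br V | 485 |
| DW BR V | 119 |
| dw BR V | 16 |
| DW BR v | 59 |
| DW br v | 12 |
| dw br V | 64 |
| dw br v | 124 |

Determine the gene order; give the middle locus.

The two most frequent reciprocal classes, DW br V and dw BR v, are the parental types, so the F1 was DW br V / dw BR v.
The two rarest classes, DW br v and dw BR V, are the double crossovers. Comparing them with the parentals, only the v allele has switched, so v is the middle locus and the order is br – v – dw.

v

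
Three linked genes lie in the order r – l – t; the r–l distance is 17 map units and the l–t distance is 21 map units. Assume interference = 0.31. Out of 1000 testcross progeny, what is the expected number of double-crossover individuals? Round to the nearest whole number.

Map distances give recombination frequencies of 0.170 and 0.210 for the two intervals.
With interference 0.31 (so coincidence = 0.69), expected double-crossover frequency = 0.170 × 0.210 × 0.69 = 0.02463.
Expected number = 0.02463 × 1000 = 24.63 ≈ 25.

25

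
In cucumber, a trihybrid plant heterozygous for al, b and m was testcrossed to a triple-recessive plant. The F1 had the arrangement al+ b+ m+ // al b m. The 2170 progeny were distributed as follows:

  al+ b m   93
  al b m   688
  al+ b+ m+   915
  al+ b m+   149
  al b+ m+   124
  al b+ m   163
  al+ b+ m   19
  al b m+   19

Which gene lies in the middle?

The two rarest classes, al+ b+ m and al b m+, are the double crossovers. Comparing them with the parentals, only the m allele has switched, so m is the middle locus and the order is al – m – b.

m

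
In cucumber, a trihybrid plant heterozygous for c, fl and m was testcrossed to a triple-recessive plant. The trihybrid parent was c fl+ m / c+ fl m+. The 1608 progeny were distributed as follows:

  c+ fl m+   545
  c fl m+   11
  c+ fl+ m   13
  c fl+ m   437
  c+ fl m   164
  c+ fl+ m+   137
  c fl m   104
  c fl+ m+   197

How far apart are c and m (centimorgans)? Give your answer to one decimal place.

23.9 centimorgans

The two rarest classes, c+ fl+ m and c fl m+, are the double crossovers. Comparing them with the parentals, only the c allele has switched, so c is the middle locus and the order is fl – c – m.
Crossovers in the c–m interval produce the single-crossover classes c fl+ m+ and c+ fl m (197 + 164 = 361) plus the double crossovers (24).
RF(c–m) = (361 + 24) / 1608 = 385/1608 = 0.2394 → 23.9 centimorgans.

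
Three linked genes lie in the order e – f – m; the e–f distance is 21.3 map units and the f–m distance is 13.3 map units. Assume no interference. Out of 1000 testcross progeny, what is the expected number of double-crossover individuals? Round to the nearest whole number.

Map distances give recombination frequencies of 0.213 and 0.133 for the two intervals.
With no interference, expected double-crossover frequency = 0.213 × 0.133 = 0.02833.
Expected number = 0.02833 × 1000 = 28.33 ≈ 28.

28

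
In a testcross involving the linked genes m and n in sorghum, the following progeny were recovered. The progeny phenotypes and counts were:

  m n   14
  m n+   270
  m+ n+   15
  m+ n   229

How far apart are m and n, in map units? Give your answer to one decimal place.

5.5 map units

The two most frequent classes, m+ n (229) and m n+ (270), are the parental types, so the F1 was m+ n / m n+.
The recombinant classes are m+ n+ and m n: 15 + 14 = 29.
Recombination frequency = 29/528 = 0.0549 ≈ 5.5%, i.e. 5.5 map units.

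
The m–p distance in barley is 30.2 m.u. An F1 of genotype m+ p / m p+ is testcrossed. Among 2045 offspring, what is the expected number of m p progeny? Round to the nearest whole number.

309

A map distance of 30.2 m.u. corresponds to a recombination frequency of 0.302.
The F1 is m+ p / m p+, so m p is a recombinant gamete class with expected frequency r/2 = 0.302/2 = 0.1510.
Expected number = 0.1510 × 2045 = 308.80 ≈ 309.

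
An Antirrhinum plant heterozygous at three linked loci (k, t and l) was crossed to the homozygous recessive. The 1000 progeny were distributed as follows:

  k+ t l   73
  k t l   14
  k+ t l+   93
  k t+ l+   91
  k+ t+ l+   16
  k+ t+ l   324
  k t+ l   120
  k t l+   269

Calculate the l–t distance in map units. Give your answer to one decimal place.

19.4 map units

The two most frequent reciprocal classes, k+ t+ l and k t l+, are the parental types, so the F1 was k+ t+ l / k t l+.
The two rarest classes, k+ t+ l+ and k t l, are the double crossovers. Comparing them with the parentals, only the l allele has switched, so l is the middle locus and the order is k – l – t.
Crossovers in the l–t interval produce the single-crossover classes k+ t l and k t+ l+ (73 + 91 = 164) plus the double crossovers (30).
RF(l–t) = (164 + 30) / 1000 = 194/1000 = 0.1940 → 19.4 map units.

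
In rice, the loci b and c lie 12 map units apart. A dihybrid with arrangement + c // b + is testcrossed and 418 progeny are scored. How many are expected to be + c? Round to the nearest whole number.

184

A map distance of 12 map units corresponds to a recombination frequency of 0.120.
The F1 is + c / b +, so + c is a parental gamete class with expected frequency (1 − r)/2 = 0.880/2 = 0.4400.
Expected number = 0.4400 × 418 = 183.92 ≈ 184.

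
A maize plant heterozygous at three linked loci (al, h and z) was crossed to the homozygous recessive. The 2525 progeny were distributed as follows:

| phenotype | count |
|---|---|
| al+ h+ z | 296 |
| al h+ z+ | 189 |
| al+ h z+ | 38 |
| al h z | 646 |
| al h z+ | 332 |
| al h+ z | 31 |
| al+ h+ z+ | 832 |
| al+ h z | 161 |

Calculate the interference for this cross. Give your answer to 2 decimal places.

The two most frequent reciprocal classes, al+ h+ z+ and al h z, are the parental types, so the F1 was al+ h+ z+ / al h z.
The two rarest classes, al+ h z+ and al h+ z, are the double crossovers. Comparing them with the parentals, only the h allele has switched, so h is the middle locus and the order is al – h – z.
al–h: (350 + 69)/2525 = 0.1659; h–z: (628 + 69)/2525 = 0.2760.
Expected DCO frequency = 0.1659 × 0.2760 ≈ 0.04579; observed = 69/2525 ≈ 0.02733.
Coefficient of coincidence = 0.02733/0.04579 ≈ 0.60; interference = 1 − 0.60 = 0.40.

0.40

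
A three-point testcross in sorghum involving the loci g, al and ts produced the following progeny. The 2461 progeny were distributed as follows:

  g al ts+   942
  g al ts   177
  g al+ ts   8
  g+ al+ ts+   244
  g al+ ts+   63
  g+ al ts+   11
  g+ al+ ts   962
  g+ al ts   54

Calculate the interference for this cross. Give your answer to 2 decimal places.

The two most frequent reciprocal classes, g al ts+ and g+ al+ ts, are the parental types, so the F1 was g al ts+ / g+ al+ ts.
The two rarest classes, g+ al ts+ and g al+ ts, are the double crossovers. Comparing them with the parentals, only the g allele has switched, so g is the middle locus and the order is ts – g – al.
ts–g: (421 + 19)/2461 = 0.1788; g–al: (117 + 19)/2461 = 0.0553.
Expected DCO frequency = 0.1788 × 0.0553 ≈ 0.00989; observed = 19/2461 ≈ 0.00772.
Coefficient of coincidence = 0.00772/0.00989 ≈ 0.78; interference = 1 − 0.78 = 0.22.

0.22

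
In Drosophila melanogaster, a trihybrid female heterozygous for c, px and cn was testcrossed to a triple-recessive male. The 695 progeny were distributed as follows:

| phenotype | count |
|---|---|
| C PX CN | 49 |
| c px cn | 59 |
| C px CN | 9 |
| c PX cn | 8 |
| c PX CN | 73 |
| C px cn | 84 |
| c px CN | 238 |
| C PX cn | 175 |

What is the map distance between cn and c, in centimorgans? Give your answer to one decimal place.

18.0 centimorgans

The two most frequent reciprocal classes, c px CN and C PX cn, are the parental types, so the F1 was c px CN / C PX cn.
The two rarest classes, C px CN and c PX cn, are the double crossovers. Comparing them with the parentals, only the c allele has switched, so c is the middle locus and the order is px – c – cn.
Crossovers in the c–cn interval produce the single-crossover classes c px cn and C PX CN (59 + 49 = 108) plus the double crossovers (17).
RF(c–cn) = (108 + 17) / 695 = 125/695 = 0.1799 → 18.0 centimorgans.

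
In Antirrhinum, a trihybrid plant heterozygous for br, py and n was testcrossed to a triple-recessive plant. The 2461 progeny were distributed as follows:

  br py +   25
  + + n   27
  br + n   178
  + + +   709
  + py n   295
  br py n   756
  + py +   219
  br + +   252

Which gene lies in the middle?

The two most frequent reciprocal classes, + + + and br py n, are the parental types, so the F1 was + + + / br py n.
The two rarest classes, + + n and br py +, are the double crossovers. Comparing them with the parentals, only the n allele has switched, so n is the middle locus and the order is py – n – br.

n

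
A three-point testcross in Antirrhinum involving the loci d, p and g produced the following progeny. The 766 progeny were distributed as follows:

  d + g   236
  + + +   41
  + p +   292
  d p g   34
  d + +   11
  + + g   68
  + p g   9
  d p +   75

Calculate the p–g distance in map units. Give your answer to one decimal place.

12.4 map units

The two most frequent reciprocal classes, d + g and + p +, are the parental types, so the F1 was d + g / + p +.
The two rarest classes, d + + and + p g, are the double crossovers. Comparing them with the parentals, only the g allele has switched, so g is the middle locus and the order is p – g – d.
Crossovers in the p–g interval produce the single-crossover classes d p g and + + + (34 + 41 = 75) plus the double crossovers (20).
RF(p–g) = (75 + 20) / 766 = 95/766 = 0.1240 → 12.4 map units.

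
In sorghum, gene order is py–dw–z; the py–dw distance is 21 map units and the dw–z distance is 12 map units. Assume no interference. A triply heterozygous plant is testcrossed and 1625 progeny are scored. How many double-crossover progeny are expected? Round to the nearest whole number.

Map distances give recombination frequencies of 0.210 and 0.120 for the two intervals.
With no interference, expected double-crossover frequency = 0.210 × 0.120 = 0.02520.
Expected number = 0.02520 × 1625 = 40.95 ≈ 41.

41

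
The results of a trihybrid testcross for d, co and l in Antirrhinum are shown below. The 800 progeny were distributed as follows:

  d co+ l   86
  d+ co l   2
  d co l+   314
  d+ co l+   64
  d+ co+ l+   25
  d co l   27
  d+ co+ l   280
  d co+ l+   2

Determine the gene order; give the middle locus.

co

The two most frequent reciprocal classes, d+ co+ l and d co l+, are the parental types, so the F1 was d+ co+ l / d co l+.
The two rarest classes, d+ co l and d co+ l+, are the double crossovers. Comparing them with the parentals, only the co allele has switched, so co is the middle locus and the order is l – co – d.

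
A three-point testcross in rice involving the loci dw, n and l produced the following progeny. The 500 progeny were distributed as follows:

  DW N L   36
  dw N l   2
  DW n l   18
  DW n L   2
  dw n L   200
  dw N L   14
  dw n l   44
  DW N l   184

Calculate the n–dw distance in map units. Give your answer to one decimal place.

The two most frequent reciprocal classes, dw n L and DW N l, are the parental types, so the F1 was dw n L / DW N l.
The two rarest classes, DW n L and dw N l, are the double crossovers. Comparing them with the parentals, only the dw allele has switched, so dw is the middle locus and the order is n – dw – l.
Crossovers in the n–dw interval produce the single-crossover classes dw N L and DW n l (14 + 18 = 32) plus the double crossovers (4).
RF(n–dw) = (32 + 4) / 500 = 36/500 = 0.0720 → 7.2 map units.

7.2 map units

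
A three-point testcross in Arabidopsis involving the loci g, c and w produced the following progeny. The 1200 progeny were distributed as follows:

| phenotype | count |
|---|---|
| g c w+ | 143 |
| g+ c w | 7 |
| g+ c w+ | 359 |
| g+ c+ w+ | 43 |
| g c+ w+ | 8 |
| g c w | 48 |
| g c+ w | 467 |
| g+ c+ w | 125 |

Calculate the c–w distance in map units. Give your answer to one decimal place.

8.8 map units

The two most frequent reciprocal classes, g c+ w and g+ c w+, are the parental types, so the F1 was g c+ w / g+ c w+.
The two rarest classes, g c+ w+ and g+ c w, are the double crossovers. Comparing them with the parentals, only the w allele has switched, so w is the middle locus and the order is g – w – c.
Crossovers in the w–c interval produce the single-crossover classes g c w and g+ c+ w+ (48 + 43 = 91) plus the double crossovers (15).
RF(w–c) = (91 + 15) / 1200 = 106/1200 = 0.0883 → 8.8 map units.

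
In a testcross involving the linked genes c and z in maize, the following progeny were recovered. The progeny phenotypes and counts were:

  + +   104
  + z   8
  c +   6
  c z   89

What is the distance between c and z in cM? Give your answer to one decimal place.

The two most frequent classes, + + (104) and c z (89), are the parental types, so the F1 was + + / c z.
The recombinant classes are + z and c +: 8 + 6 = 14.
Recombination frequency = 14/207 = 0.0676 ≈ 6.8%, i.e. 6.8 cM.

6.8 cM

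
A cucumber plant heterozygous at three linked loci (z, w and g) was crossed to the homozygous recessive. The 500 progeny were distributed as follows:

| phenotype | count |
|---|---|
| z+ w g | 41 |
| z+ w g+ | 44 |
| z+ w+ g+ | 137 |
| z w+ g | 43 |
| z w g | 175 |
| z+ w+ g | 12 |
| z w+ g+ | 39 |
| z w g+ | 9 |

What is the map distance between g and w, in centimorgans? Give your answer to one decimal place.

The two most frequent reciprocal classes, z w g and z+ w+ g+, are the parental types, so the F1 was z w g / z+ w+ g+.
The two rarest classes, z w g+ and z+ w+ g, are the double crossovers. Comparing them with the parentals, only the g allele has switched, so g is the middle locus and the order is w – g – z.
Crossovers in the w–g interval produce the single-crossover classes z w+ g and z+ w g+ (43 + 44 = 87) plus the double crossovers (21).
RF(w–g) = (87 + 21) / 500 = 108/500 = 0.2160 → 21.6 centimorgans.

21.6 centimorgans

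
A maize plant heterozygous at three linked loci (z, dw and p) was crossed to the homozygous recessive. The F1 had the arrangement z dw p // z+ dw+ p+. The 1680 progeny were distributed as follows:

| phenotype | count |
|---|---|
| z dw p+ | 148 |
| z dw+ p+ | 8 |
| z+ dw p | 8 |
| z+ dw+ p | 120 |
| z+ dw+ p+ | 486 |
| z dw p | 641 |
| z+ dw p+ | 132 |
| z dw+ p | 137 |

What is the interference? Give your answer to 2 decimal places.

0.67

The two rarest classes, z+ dw p and z dw+ p+, are the double crossovers. Comparing them with the parentals, only the z allele has switched, so z is the middle locus and the order is dw – z – p.
dw–z: (269 + 16)/1680 = 0.1696; z–p: (268 + 16)/1680 = 0.1690.
Expected DCO frequency = 0.1696 × 0.1690 ≈ 0.02866; observed = 16/1680 ≈ 0.00952.
Coefficient of coincidence = 0.00952/0.02866 ≈ 0.33; interference = 1 − 0.33 = 0.67.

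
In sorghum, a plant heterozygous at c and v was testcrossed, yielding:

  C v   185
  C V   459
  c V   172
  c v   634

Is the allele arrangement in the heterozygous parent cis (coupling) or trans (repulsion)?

The two most frequent classes are C V (459) and c v (634); these are the parental (non-recombinant) types.
So the F1 carried C V on one chromosome and c v on the other — the recessive alleles are on the same chromosome (cis / coupling).

cis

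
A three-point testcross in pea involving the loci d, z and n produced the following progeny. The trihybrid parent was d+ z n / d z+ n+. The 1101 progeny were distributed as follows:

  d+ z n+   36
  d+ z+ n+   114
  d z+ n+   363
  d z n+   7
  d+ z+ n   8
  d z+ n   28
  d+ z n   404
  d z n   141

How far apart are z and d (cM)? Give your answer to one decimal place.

24.5 cM

The two rarest classes, d+ z+ n and d z n+, are the double crossovers. Comparing them with the parentals, only the z allele has switched, so z is the middle locus and the order is d – z – n.
Crossovers in the d–z interval produce the single-crossover classes d z n and d+ z+ n+ (141 + 114 = 255) plus the double crossovers (15).
RF(d–z) = (255 + 15) / 1101 = 270/1101 = 0.2452 → 24.5 cM.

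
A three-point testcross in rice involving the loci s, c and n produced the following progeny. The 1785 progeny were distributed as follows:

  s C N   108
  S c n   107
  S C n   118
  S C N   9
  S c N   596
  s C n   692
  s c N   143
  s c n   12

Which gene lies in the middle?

c

The two most frequent reciprocal classes, S c N and s C n, are the parental types, so the F1 was S c N / s C n.
The two rarest classes, S C N and s c n, are the double crossovers. Comparing them with the parentals, only the c allele has switched, so c is the middle locus and the order is s – c – n.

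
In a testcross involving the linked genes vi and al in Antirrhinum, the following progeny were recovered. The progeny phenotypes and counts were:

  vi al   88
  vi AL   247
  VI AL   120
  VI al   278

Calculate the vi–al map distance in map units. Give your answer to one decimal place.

28.4 map units

The two most frequent classes, VI al (278) and vi AL (247), are the parental types, so the F1 was VI al / vi AL.
The recombinant classes are VI AL and vi al: 120 + 88 = 208.
Recombination frequency = 208/733 = 0.2838 ≈ 28.4%, i.e. 28.4 map units.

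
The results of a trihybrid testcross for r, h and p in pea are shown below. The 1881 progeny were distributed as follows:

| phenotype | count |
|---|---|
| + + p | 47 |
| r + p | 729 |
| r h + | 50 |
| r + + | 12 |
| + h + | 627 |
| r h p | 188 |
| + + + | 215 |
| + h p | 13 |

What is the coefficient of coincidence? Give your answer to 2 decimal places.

The two most frequent reciprocal classes, r + p and + h +, are the parental types, so the F1 was r + p / + h +.
The two rarest classes, r + + and + h p, are the double crossovers. Comparing them with the parentals, only the p allele has switched, so p is the middle locus and the order is r – p – h.
r–p: (97 + 25)/1881 = 0.0649; p–h: (403 + 25)/1881 = 0.2275.
Expected DCO frequency = 0.0649 × 0.2275 ≈ 0.01476; observed = 25/1881 ≈ 0.01329.
Coefficient of coincidence = 0.01329/0.01476 ≈ 0.90.

0.90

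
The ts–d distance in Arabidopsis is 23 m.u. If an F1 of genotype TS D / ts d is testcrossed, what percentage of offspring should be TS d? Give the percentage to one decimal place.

A map distance of 23 m.u. corresponds to a recombination frequency of 0.230.
The F1 is TS D / ts d, so TS d is a recombinant gamete class with expected frequency r/2 = 0.230/2 = 0.1150.
That is 0.1150 = 11.5% of the progeny.

11.5%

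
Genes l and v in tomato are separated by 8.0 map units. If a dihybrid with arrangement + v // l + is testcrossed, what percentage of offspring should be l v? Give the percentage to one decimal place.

4.0%

A map distance of 8.0 map units corresponds to a recombination frequency of 0.080.
The F1 is + v / l +, so l v is a recombinant gamete class with expected frequency r/2 = 0.080/2 = 0.0400.
That is 0.0400 = 4.0% of the progeny.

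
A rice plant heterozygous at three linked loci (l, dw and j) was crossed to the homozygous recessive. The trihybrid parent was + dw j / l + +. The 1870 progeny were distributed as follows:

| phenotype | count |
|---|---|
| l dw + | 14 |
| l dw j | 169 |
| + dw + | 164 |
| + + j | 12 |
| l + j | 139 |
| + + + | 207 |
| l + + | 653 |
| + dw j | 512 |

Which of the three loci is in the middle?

The two rarest classes, + + j and l dw +, are the double crossovers. Comparing them with the parentals, only the dw allele has switched, so dw is the middle locus and the order is l – dw – j.

dw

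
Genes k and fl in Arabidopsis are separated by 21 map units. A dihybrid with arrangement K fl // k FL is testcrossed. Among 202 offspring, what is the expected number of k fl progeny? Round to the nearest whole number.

21

A map distance of 21 map units corresponds to a recombination frequency of 0.210.
The F1 is K fl / k FL, so k fl is a recombinant gamete class with expected frequency r/2 = 0.210/2 = 0.1050.
Expected number = 0.1050 × 202 = 21.21 ≈ 21.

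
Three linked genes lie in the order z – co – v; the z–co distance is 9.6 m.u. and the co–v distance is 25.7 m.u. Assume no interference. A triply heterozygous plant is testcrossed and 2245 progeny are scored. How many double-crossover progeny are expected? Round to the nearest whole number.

Map distances give recombination frequencies of 0.096 and 0.257 for the two intervals.
With no interference, expected double-crossover frequency = 0.096 × 0.257 = 0.02467.
Expected number = 0.02467 × 2245 = 55.39 ≈ 55.

55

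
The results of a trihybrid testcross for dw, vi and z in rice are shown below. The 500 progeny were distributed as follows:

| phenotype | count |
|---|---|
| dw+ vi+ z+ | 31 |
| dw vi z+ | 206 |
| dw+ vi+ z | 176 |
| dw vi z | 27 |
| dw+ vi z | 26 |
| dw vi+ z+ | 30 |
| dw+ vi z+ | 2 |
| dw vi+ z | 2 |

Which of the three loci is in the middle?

dw

The two most frequent reciprocal classes, dw vi z+ and dw+ vi+ z, are the parental types, so the F1 was dw vi z+ / dw+ vi+ z.
The two rarest classes, dw+ vi z+ and dw vi+ z, are the double crossovers. Comparing them with the parentals, only the dw allele has switched, so dw is the middle locus and the order is vi – dw – z.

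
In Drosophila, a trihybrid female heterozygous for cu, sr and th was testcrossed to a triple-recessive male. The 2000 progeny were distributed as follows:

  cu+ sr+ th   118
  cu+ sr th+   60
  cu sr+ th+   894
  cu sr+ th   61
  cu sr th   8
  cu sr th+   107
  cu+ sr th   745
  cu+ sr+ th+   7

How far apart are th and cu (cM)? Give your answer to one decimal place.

The two most frequent reciprocal classes, cu sr+ th+ and cu+ sr th, are the parental types, so the F1 was cu sr+ th+ / cu+ sr th.
The two rarest classes, cu+ sr+ th+ and cu sr th, are the double crossovers. Comparing them with the parentals, only the cu allele has switched, so cu is the middle locus and the order is th – cu – sr.
Crossovers in the th–cu interval produce the single-crossover classes cu sr+ th and cu+ sr th+ (61 + 60 = 121) plus the double crossovers (15).
RF(th–cu) = (121 + 15) / 2000 = 136/2000 = 0.0680 → 6.8 cM.

6.8 cM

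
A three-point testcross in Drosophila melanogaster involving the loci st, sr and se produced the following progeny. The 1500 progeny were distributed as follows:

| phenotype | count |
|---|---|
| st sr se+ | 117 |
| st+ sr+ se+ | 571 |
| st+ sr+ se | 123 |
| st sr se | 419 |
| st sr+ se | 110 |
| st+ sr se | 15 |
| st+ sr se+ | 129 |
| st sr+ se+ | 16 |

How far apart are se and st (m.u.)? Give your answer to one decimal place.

18.1 m.u.

The two most frequent reciprocal classes, st sr se and st+ sr+ se+, are the parental types, so the F1 was st sr se / st+ sr+ se+.
The two rarest classes, st+ sr se and st sr+ se+, are the double crossovers. Comparing them with the parentals, only the st allele has switched, so st is the middle locus and the order is se – st – sr.
Crossovers in the se–st interval produce the single-crossover classes st sr se+ and st+ sr+ se (117 + 123 = 240) plus the double crossovers (31).
RF(se–st) = (240 + 31) / 1500 = 271/1500 = 0.1807 → 18.1 m.u.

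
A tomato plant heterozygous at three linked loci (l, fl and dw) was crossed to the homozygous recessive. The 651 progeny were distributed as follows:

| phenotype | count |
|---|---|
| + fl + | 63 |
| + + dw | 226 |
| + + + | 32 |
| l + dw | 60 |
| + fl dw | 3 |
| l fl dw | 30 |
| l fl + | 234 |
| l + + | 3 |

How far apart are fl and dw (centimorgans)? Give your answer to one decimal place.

The two most frequent reciprocal classes, + + dw and l fl +, are the parental types, so the F1 was + + dw / l fl +.
The two rarest classes, + fl dw and l + +, are the double crossovers. Comparing them with the parentals, only the fl allele has switched, so fl is the middle locus and the order is l – fl – dw.
Crossovers in the fl–dw interval produce the single-crossover classes + + + and l fl dw (32 + 30 = 62) plus the double crossovers (6).
RF(fl–dw) = (62 + 6) / 651 = 68/651 = 0.1045 → 10.4 centimorgans.

10.4 centimorgans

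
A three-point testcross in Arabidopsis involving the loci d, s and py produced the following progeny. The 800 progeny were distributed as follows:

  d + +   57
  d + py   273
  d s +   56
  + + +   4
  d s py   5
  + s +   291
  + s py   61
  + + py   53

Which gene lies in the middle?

s

The two most frequent reciprocal classes, + s + and d + py, are the parental types, so the F1 was + s + / d + py.
The two rarest classes, + + + and d s py, are the double crossovers. Comparing them with the parentals, only the s allele has switched, so s is the middle locus and the order is py – s – d.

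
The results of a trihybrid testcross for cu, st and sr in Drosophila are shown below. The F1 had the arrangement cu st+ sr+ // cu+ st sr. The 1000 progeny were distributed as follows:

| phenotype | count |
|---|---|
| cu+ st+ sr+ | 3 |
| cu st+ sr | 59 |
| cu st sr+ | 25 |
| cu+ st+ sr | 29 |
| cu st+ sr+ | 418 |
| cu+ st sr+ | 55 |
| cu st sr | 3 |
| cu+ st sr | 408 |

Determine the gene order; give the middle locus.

The two rarest classes, cu+ st+ sr+ and cu st sr, are the double crossovers. Comparing them with the parentals, only the cu allele has switched, so cu is the middle locus and the order is sr – cu – st.

cu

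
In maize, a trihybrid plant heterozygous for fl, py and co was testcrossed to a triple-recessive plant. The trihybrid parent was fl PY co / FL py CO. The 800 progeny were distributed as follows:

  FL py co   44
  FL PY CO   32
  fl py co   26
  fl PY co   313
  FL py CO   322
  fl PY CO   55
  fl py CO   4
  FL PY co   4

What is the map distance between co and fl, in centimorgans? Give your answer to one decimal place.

The two rarest classes, FL PY co and fl py CO, are the double crossovers. Comparing them with the parentals, only the fl allele has switched, so fl is the middle locus and the order is co – fl – py.
Crossovers in the co–fl interval produce the single-crossover classes fl PY CO and FL py co (55 + 44 = 99) plus the double crossovers (8).
RF(co–fl) = (99 + 8) / 800 = 107/800 = 0.1338 → 13.4 centimorgans.

13.4 centimorgans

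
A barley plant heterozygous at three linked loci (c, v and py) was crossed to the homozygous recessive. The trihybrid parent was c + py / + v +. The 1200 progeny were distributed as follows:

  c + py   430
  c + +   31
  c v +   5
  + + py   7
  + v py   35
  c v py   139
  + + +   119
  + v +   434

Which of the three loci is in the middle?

The two rarest classes, + + py and c v +, are the double crossovers. Comparing them with the parentals, only the c allele has switched, so c is the middle locus and the order is v – c – py.

c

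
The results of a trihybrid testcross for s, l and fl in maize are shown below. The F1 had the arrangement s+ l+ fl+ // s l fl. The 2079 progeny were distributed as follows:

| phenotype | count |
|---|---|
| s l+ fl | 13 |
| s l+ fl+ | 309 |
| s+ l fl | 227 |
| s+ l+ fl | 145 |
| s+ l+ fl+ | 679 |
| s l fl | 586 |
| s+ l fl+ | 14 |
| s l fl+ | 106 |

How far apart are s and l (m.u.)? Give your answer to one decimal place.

27.1 m.u.

The two rarest classes, s+ l fl+ and s l+ fl, are the double crossovers. Comparing them with the parentals, only the l allele has switched, so l is the middle locus and the order is s – l – fl.
Crossovers in the s–l interval produce the single-crossover classes s l+ fl+ and s+ l fl (309 + 227 = 536) plus the double crossovers (27).
RF(s–l) = (536 + 27) / 2079 = 563/2079 = 0.2708 → 27.1 m.u.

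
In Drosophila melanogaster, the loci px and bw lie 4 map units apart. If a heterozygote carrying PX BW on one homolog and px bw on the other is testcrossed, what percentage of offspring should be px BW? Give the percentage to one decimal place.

A map distance of 4 map units corresponds to a recombination frequency of 0.040.
The F1 is PX BW / px bw, so px BW is a recombinant gamete class with expected frequency r/2 = 0.040/2 = 0.0200.
That is 0.0200 = 2.0% of the progeny.

2.0%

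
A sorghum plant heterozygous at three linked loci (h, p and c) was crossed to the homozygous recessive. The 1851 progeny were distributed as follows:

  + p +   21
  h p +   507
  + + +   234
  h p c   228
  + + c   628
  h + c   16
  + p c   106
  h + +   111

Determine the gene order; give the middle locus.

The two most frequent reciprocal classes, + + c and h p +, are the parental types, so the F1 was + + c / h p +.
The two rarest classes, h + c and + p +, are the double crossovers. Comparing them with the parentals, only the h allele has switched, so h is the middle locus and the order is p – h – c.

h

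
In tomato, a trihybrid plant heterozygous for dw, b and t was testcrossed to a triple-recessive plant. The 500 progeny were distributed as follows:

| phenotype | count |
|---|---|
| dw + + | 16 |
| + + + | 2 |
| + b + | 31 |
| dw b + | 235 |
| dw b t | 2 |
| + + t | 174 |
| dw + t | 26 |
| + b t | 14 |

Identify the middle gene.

t

The two most frequent reciprocal classes, dw b + and + + t, are the parental types, so the F1 was dw b + / + + t.
The two rarest classes, dw b t and + + +, are the double crossovers. Comparing them with the parentals, only the t allele has switched, so t is the middle locus and the order is dw – t – b.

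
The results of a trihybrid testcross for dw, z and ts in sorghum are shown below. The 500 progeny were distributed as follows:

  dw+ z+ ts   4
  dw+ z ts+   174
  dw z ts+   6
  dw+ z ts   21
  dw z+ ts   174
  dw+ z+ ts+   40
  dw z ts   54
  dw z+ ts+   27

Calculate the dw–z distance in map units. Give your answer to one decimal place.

The two most frequent reciprocal classes, dw z+ ts and dw+ z ts+, are the parental types, so the F1 was dw z+ ts / dw+ z ts+.
The two rarest classes, dw+ z+ ts and dw z ts+, are the double crossovers. Comparing them with the parentals, only the dw allele has switched, so dw is the middle locus and the order is z – dw – ts.
Crossovers in the z–dw interval produce the single-crossover classes dw z ts and dw+ z+ ts+ (54 + 40 = 94) plus the double crossovers (10).
RF(z–dw) = (94 + 10) / 500 = 104/500 = 0.2080 → 20.8 map units.

20.8 map units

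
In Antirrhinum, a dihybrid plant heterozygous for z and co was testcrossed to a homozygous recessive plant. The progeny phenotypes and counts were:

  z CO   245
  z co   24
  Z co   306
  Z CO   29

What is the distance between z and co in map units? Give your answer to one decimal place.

The two most frequent classes, Z co (306) and z CO (245), are the parental types, so the F1 was Z co / z CO.
The recombinant classes are Z CO and z co: 29 + 24 = 53.
Recombination frequency = 53/604 = 0.0877 ≈ 8.8%, i.e. 8.8 map units.

8.8 map units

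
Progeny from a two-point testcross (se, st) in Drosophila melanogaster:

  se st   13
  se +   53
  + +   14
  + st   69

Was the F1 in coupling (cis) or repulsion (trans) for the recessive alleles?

The two most frequent classes are + st (69) and se + (53); these are the parental (non-recombinant) types.
So the F1 carried + st on one chromosome and se + on the other — the recessive alleles are on opposite chromosomes (trans / repulsion).

trans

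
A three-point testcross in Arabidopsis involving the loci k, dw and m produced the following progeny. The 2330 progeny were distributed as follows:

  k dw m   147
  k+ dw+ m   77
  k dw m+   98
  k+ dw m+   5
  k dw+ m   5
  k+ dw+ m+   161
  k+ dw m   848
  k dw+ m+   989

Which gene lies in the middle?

m

The two most frequent reciprocal classes, k dw+ m+ and k+ dw m, are the parental types, so the F1 was k dw+ m+ / k+ dw m.
The two rarest classes, k dw+ m and k+ dw m+, are the double crossovers. Comparing them with the parentals, only the m allele has switched, so m is the middle locus and the order is dw – m – k.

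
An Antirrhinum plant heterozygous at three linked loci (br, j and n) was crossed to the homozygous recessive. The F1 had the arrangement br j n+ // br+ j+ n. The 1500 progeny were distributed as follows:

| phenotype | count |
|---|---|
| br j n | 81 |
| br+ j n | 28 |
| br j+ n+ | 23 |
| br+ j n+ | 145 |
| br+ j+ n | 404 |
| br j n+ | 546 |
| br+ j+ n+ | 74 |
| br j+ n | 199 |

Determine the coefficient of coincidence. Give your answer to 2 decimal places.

The two rarest classes, br j+ n+ and br+ j n, are the double crossovers. Comparing them with the parentals, only the j allele has switched, so j is the middle locus and the order is br – j – n.
br–j: (344 + 51)/1500 = 0.2633; j–n: (155 + 51)/1500 = 0.1373.
Expected DCO frequency = 0.2633 × 0.1373 ≈ 0.03615; observed = 51/1500 ≈ 0.03400.
Coefficient of coincidence = 0.03400/0.03615 ≈ 0.94.

0.94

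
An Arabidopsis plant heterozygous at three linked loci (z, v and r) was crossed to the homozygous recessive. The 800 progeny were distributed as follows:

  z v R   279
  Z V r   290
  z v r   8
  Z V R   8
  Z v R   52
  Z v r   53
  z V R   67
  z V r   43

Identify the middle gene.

r

The two most frequent reciprocal classes, z v R and Z V r, are the parental types, so the F1 was z v R / Z V r.
The two rarest classes, z v r and Z V R, are the double crossovers. Comparing them with the parentals, only the r allele has switched, so r is the middle locus and the order is v – r – z.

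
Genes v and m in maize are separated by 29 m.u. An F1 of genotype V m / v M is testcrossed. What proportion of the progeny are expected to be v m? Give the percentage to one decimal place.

14.5%

A map distance of 29 m.u. corresponds to a recombination frequency of 0.290.
The F1 is V m / v M, so v m is a recombinant gamete class with expected frequency r/2 = 0.290/2 = 0.1450.
That is 0.1450 = 14.5% of the progeny.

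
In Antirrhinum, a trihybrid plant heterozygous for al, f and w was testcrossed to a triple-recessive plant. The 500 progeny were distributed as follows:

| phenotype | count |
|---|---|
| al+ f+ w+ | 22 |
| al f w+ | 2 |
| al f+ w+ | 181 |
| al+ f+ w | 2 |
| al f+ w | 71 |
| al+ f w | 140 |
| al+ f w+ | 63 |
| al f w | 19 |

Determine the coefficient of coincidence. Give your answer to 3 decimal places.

0.322

The two most frequent reciprocal classes, al+ f w and al f+ w+, are the parental types, so the F1 was al+ f w / al f+ w+.
The two rarest classes, al+ f+ w and al f w+, are the double crossovers. Comparing them with the parentals, only the f allele has switched, so f is the middle locus and the order is al – f – w.
al–f: (41 + 4)/500 = 0.0900; f–w: (134 + 4)/500 = 0.2760.
Expected DCO frequency = 0.0900 × 0.2760 ≈ 0.02484; observed = 4/500 ≈ 0.00800.
Coefficient of coincidence = 0.00800/0.02484 ≈ 0.322.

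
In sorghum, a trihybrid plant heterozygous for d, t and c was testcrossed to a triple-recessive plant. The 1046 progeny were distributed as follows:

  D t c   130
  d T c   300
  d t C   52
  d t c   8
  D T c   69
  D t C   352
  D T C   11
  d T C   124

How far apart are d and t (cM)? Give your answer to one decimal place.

The two most frequent reciprocal classes, D t C and d T c, are the parental types, so the F1 was D t C / d T c.
The two rarest classes, D T C and d t c, are the double crossovers. Comparing them with the parentals, only the t allele has switched, so t is the middle locus and the order is c – t – d.
Crossovers in the t–d interval produce the single-crossover classes d t C and D T c (52 + 69 = 121) plus the double crossovers (19).
RF(t–d) = (121 + 19) / 1046 = 140/1046 = 0.1338 → 13.4 cM.

13.4 cM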